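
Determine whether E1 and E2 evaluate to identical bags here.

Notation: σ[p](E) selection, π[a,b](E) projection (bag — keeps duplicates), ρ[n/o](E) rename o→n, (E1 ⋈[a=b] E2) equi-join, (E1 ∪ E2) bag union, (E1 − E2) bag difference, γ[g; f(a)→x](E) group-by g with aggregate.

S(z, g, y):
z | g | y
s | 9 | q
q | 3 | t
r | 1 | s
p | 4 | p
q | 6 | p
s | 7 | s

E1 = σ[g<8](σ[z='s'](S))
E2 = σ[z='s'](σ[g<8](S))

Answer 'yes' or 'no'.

E1 subexpression sizes:
  S → 6
  σ[z='s'](S) → 2
  σ[g<8](σ[z='s'](S)) → 1
E2 subexpression sizes:
  S → 6
  σ[g<8](S) → 5
  σ[z='s'](σ[g<8](S)) → 1

E1 and E2 produce the same multiset:
z | g | y
s | 7 | s

yes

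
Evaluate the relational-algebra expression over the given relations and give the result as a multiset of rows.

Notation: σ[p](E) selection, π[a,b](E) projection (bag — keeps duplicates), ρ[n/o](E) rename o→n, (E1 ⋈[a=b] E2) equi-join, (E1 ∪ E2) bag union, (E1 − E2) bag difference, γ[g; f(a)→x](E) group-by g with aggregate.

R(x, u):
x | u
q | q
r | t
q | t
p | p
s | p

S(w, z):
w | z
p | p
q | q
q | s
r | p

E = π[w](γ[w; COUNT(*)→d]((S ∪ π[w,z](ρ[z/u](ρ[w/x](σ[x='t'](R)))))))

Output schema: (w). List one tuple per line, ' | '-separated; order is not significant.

Row counts bottom-up:
  S → 4
  R → 5
  σ[x='t'](R) → 0
  ρ[w/x](σ[x='t'](R)) → 0
  ρ[z/u](ρ[w/x](σ[x='t'](R))) → 0
  π[w,z](ρ[z/u](ρ[w/x](σ[x='t'](R)))) → 0
  (S ∪ π[w,z](ρ[z/u](ρ[w/x](σ[x='t'](R))))) → 4
  γ[w; COUNT(*)→d]((S ∪ π[w,z](ρ[z/u](ρ[w/x](σ[x='t'](R)))))) → 3
  π[w](γ[w; COUNT(*)→d]((S ∪ π[w,z](ρ[z/u](ρ[w/x](σ[x='t'](R))))))) → 3

== RESULT ==
w
p
q
r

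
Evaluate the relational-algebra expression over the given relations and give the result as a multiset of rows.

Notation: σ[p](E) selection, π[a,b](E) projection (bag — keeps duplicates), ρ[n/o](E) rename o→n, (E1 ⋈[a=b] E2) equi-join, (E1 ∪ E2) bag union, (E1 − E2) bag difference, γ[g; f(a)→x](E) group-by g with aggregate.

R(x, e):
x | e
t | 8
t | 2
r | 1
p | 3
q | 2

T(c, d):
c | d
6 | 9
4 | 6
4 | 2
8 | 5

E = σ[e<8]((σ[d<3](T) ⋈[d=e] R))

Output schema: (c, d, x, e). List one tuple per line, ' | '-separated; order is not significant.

Subexpression sizes:
  T → 4
  σ[d<3](T) → 1
  R → 5
  (σ[d<3](T) ⋈[d=e] R) → 2
  σ[e<8]((σ[d<3](T) ⋈[d=e] R)) → 2

== RESULT ==
c | d | x | e
4 | 2 | q | 2
4 | 2 | t | 2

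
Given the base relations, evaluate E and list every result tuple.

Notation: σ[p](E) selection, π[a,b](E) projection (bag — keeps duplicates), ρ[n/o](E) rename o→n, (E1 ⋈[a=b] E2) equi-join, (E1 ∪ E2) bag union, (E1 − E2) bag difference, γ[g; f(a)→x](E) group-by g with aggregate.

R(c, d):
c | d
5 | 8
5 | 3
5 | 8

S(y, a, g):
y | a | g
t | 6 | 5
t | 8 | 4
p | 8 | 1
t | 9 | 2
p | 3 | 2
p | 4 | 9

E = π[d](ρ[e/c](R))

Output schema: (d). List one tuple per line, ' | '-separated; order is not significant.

Per-node cardinality:
  R → 3
  ρ[e/c](R) → 3
  π[d](ρ[e/c](R)) → 3

== RESULT ==
d
3
8
8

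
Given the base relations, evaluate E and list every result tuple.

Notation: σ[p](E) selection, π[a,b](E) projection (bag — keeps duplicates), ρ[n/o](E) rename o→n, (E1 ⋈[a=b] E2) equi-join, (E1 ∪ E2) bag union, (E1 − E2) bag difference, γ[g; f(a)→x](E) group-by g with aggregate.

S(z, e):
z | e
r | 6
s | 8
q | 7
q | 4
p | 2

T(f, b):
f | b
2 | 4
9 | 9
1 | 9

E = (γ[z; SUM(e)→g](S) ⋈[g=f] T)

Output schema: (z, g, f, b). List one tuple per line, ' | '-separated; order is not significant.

Subexpression sizes:
  S → 5
  γ[z; SUM(e)→g](S) → 4
  T → 3
  (γ[z; SUM(e)→g](S) ⋈[g=f] T) → 1

== RESULT ==
z | g | f | b
p | 2 | 2 | 4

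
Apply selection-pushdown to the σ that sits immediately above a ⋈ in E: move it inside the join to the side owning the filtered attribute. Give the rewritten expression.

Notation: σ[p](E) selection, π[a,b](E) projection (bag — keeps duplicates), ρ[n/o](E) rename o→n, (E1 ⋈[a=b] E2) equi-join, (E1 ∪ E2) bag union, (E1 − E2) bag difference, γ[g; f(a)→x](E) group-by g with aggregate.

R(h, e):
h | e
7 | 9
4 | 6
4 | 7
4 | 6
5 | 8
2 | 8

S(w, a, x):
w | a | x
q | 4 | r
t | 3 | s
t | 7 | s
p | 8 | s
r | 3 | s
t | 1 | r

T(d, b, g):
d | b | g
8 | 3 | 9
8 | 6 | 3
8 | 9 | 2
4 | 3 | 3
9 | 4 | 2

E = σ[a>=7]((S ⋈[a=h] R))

σ filters on a, owned by the left side.
E' = (σ[a>=7](S) ⋈[a=h] R)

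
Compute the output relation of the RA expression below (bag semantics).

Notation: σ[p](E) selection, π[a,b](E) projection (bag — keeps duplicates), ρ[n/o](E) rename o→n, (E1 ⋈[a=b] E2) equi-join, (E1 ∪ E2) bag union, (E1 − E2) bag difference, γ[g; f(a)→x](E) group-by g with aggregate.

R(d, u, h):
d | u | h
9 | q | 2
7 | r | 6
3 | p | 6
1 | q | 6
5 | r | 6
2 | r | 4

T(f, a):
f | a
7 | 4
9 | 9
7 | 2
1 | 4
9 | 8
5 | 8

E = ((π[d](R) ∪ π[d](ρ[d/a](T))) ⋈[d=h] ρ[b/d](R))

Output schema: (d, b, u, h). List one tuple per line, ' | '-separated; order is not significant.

Row counts bottom-up:
  R → 6
  π[d](R) → 6
  T → 6
  ρ[d/a](T) → 6
  π[d](ρ[d/a](T)) → 6
  (π[d](R) ∪ π[d](ρ[d/a](T))) → 12
  R → 6
  ρ[b/d](R) → 6
  ((π[d](R) ∪ π[d](ρ[d/a](T))) ⋈[d=h] ρ[b/d](R)) → 4

== RESULT ==
d | b | u | h
2 | 9 | q | 2
2 | 9 | q | 2
4 | 2 | r | 4
4 | 2 | r | 4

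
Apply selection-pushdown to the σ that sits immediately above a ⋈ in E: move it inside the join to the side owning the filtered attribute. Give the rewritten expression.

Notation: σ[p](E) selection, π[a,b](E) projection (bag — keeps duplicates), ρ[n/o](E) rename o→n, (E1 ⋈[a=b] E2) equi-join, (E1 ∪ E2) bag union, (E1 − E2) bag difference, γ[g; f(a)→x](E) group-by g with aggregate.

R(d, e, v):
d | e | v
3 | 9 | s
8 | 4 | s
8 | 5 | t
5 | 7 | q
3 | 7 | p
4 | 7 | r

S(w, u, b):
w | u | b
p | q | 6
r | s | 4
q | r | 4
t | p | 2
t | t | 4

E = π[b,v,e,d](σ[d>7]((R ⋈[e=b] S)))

σ filters on d, owned by the left side.
E' = π[b,v,e,d]((σ[d>7](R) ⋈[e=b] S))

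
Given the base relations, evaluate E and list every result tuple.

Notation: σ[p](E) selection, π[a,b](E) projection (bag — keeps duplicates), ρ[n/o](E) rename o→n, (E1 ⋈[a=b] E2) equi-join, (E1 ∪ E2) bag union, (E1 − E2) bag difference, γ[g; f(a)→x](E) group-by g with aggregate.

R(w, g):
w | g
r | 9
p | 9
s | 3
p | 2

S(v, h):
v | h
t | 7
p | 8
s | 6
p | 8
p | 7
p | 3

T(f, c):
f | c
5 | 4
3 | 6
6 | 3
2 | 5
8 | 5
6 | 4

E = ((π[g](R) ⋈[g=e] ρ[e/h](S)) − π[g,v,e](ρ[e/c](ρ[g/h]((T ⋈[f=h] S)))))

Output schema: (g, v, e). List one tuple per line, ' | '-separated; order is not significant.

Per-node cardinality:
  R → 4
  π[g](R) → 4
  S → 6
  ρ[e/h](S) → 6
  (π[g](R) ⋈[g=e] ρ[e/h](S)) → 1
  T → 6
  S → 6
  (T ⋈[f=h] S) → 5
  ρ[g/h]((T ⋈[f=h] S)) → 5
  ρ[e/c](ρ[g/h]((T ⋈[f=h] S))) → 5
  π[g,v,e](ρ[e/c](ρ[g/h]((T ⋈[f=h] S)))) → 5
  ((π[g](R) ⋈[g=e] ρ[e/h](S)) − π[g,v,e](ρ[e/c](ρ[g/h]((T ⋈[f=h] S))))) → 1

== RESULT ==
g | v | e
3 | p | 3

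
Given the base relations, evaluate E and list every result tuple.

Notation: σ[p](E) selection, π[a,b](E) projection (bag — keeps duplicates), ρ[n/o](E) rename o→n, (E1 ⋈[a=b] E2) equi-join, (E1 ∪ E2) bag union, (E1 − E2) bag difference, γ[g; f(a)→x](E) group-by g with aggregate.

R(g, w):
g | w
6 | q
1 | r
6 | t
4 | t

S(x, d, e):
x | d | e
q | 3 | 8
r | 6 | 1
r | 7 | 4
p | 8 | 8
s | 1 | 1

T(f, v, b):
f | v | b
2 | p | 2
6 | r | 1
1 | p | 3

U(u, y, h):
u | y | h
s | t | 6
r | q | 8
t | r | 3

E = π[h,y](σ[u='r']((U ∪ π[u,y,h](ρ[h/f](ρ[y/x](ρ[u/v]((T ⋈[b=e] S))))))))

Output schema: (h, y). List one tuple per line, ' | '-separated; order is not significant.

Row counts bottom-up:
  U → 3
  T → 3
  S → 5
  (T ⋈[b=e] S) → 2
  ρ[u/v]((T ⋈[b=e] S)) → 2
  ρ[y/x](ρ[u/v]((T ⋈[b=e] S))) → 2
  ρ[h/f](ρ[y/x](ρ[u/v]((T ⋈[b=e] S)))) → 2
  π[u,y,h](ρ[h/f](ρ[y/x](ρ[u/v]((T ⋈[b=e] S))))) → 2
  (U ∪ π[u,y,h](ρ[h/f](ρ[y/x](ρ[u/v]((T ⋈[b=e] S)))))) → 5
  σ[u='r']((U ∪ π[u,y,h](ρ[h/f](ρ[y/x](ρ[u/v]((T ⋈[b=e] S))))))) → 3
  π[h,y](σ[u='r']((U ∪ π[u,y,h](ρ[h/f](ρ[y/x](ρ[u/v]((T ⋈[b=e] S)))))))) → 3

== RESULT ==
h | y
6 | r
6 | s
8 | q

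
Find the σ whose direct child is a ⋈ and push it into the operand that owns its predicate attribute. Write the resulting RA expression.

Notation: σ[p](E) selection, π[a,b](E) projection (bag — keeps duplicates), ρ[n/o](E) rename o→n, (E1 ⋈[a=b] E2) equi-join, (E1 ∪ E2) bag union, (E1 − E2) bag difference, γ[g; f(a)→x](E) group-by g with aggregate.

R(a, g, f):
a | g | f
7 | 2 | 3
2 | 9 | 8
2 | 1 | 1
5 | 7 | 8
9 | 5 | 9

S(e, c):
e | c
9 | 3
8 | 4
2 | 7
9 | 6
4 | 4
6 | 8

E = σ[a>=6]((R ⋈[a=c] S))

σ filters on a, owned by the left side.
E' = (σ[a>=6](R) ⋈[a=c] S)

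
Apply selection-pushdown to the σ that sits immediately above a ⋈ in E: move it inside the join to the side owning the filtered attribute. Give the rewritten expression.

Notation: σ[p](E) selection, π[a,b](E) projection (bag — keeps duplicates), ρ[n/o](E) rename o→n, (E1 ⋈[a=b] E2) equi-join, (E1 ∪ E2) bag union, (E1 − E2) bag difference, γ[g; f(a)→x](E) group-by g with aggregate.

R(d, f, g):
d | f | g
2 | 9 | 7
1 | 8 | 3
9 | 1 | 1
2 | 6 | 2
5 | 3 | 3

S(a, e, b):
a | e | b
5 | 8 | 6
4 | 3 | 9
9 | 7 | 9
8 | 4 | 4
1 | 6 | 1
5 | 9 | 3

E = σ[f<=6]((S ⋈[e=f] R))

σ filters on f, owned by the right side.
E' = (S ⋈[e=f] σ[f<=6](R))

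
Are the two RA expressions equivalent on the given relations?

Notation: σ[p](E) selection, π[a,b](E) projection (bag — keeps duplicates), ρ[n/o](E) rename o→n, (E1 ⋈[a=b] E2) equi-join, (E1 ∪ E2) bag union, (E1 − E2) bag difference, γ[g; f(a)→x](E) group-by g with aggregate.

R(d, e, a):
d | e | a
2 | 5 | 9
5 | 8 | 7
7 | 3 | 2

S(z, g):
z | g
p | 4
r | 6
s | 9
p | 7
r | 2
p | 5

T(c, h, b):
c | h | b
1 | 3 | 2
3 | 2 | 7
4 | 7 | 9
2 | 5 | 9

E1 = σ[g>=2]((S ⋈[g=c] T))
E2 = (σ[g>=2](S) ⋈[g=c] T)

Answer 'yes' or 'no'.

E1 per-node cardinality:
  S → 6
  T → 4
  (S ⋈[g=c] T) → 2
  σ[g>=2]((S ⋈[g=c] T)) → 2
E2 per-node cardinality:
  S → 6
  σ[g>=2](S) → 6
  T → 4
  (σ[g>=2](S) ⋈[g=c] T) → 2

E1 and E2 produce the same multiset:
z | g | c | h | b
p | 4 | 4 | 7 | 9
r | 2 | 2 | 5 | 9

yes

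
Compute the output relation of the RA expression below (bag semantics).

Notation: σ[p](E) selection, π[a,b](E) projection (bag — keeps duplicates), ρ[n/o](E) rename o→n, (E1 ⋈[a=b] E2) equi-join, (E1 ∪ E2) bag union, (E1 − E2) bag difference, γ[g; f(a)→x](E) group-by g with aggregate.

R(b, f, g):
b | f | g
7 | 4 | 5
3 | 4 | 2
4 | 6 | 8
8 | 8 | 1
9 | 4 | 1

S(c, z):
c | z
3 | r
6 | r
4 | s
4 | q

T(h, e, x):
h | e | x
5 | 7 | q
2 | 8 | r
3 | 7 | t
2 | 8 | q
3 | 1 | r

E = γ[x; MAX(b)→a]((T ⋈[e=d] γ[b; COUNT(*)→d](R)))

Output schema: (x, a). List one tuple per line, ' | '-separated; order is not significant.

Stepwise |·|:
  T → 5
  R → 5
  γ[b; COUNT(*)→d](R) → 5
  (T ⋈[e=d] γ[b; COUNT(*)→d](R)) → 5
  γ[x; MAX(b)→a]((T ⋈[e=d] γ[b; COUNT(*)→d](R))) → 1

== RESULT ==
x | a
r | 9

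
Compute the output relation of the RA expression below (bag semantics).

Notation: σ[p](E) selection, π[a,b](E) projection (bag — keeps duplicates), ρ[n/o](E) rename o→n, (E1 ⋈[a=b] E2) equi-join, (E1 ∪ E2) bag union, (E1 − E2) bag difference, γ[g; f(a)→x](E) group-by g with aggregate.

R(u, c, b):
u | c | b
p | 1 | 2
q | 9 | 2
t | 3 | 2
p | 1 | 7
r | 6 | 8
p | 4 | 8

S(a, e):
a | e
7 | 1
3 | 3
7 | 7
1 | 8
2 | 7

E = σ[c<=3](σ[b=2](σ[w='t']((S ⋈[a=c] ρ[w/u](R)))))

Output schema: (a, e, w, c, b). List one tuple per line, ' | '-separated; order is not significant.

Subexpression sizes:
  S → 5
  R → 6
  ρ[w/u](R) → 6
  (S ⋈[a=c] ρ[w/u](R)) → 3
  σ[w='t']((S ⋈[a=c] ρ[w/u](R))) → 1
  σ[b=2](σ[w='t']((S ⋈[a=c] ρ[w/u](R)))) → 1
  σ[c<=3](σ[b=2](σ[w='t']((S ⋈[a=c] ρ[w/u](R))))) → 1

== RESULT ==
a | e | w | c | b
3 | 3 | t | 3 | 2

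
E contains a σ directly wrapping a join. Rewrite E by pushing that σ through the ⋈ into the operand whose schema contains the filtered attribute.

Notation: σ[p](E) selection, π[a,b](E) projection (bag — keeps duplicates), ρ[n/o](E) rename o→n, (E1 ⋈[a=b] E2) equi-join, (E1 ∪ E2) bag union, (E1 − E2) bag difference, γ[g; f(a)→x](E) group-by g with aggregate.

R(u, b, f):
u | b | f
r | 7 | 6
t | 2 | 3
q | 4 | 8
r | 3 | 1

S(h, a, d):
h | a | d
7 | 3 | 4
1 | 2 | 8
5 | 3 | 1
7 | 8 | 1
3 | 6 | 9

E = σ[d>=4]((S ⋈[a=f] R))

σ filters on d, owned by the left side.
E' = (σ[d>=4](S) ⋈[a=f] R)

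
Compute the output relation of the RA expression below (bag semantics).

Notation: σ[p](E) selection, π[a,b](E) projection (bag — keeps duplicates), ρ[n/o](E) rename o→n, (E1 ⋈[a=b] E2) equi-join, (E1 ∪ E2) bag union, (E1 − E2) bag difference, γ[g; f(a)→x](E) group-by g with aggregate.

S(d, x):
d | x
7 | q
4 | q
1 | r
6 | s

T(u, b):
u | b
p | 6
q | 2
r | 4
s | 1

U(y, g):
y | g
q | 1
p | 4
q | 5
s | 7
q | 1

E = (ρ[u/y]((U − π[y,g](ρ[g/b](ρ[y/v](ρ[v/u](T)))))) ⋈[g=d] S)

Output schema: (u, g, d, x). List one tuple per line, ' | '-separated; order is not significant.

Row counts bottom-up:
  U → 5
  T → 4
  ρ[v/u](T) → 4
  ρ[y/v](ρ[v/u](T)) → 4
  ρ[g/b](ρ[y/v](ρ[v/u](T))) → 4
  π[y,g](ρ[g/b](ρ[y/v](ρ[v/u](T)))) → 4
  (U − π[y,g](ρ[g/b](ρ[y/v](ρ[v/u](T))))) → 5
  ρ[u/y]((U − π[y,g](ρ[g/b](ρ[y/v](ρ[v/u](T)))))) → 5
  S → 4
  (ρ[u/y]((U − π[y,g](ρ[g/b](ρ[y/v](ρ[v/u](T)))))) ⋈[g=d] S) → 4

== RESULT ==
u | g | d | x
p | 4 | 4 | q
q | 1 | 1 | r
q | 1 | 1 | r
s | 7 | 7 | q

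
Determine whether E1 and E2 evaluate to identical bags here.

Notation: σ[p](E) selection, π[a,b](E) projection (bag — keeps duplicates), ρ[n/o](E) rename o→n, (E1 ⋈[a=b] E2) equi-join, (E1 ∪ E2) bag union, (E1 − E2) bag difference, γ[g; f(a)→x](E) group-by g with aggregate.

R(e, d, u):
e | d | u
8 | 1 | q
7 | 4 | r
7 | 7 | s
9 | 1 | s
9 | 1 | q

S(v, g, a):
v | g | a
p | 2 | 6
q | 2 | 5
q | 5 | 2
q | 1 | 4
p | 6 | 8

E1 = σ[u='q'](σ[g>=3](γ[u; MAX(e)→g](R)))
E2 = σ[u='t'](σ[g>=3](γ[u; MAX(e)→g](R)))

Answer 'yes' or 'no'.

E1 row counts bottom-up:
  R → 5
  γ[u; MAX(e)→g](R) → 3
  σ[g>=3](γ[u; MAX(e)→g](R)) → 3
  σ[u='q'](σ[g>=3](γ[u; MAX(e)→g](R))) → 1
E2 row counts bottom-up:
  R → 5
  γ[u; MAX(e)→g](R) → 3
  σ[g>=3](γ[u; MAX(e)→g](R)) → 3
  σ[u='t'](σ[g>=3](γ[u; MAX(e)→g](R))) → 0

E1 result:
u | g
q | 9
E2 result:
u | g
(0 rows)
Witness: ('q', 9) appears 1× in E1 but 0× in E2.

no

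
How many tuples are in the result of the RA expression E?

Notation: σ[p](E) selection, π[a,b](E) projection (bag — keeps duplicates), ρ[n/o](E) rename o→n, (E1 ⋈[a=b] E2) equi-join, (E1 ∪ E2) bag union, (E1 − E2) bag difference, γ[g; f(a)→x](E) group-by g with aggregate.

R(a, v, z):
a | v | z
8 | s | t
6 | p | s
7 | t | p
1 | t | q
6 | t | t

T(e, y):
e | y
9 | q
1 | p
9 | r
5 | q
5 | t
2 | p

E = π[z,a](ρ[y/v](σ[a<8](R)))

Row counts bottom-up:
  R → 5
  σ[a<8](R) → 4
  ρ[y/v](σ[a<8](R)) → 4
  π[z,a](ρ[y/v](σ[a<8](R))) → 4

|E| = 4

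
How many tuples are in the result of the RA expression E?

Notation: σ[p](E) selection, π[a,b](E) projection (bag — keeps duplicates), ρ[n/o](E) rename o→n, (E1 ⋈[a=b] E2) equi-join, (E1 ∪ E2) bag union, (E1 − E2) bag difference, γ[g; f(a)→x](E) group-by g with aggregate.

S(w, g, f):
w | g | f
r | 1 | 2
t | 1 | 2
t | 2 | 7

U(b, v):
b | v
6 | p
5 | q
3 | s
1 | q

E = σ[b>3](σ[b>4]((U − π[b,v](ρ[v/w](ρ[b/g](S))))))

Subexpression sizes:
  U → 4
  S → 3
  ρ[b/g](S) → 3
  ρ[v/w](ρ[b/g](S)) → 3
  π[b,v](ρ[v/w](ρ[b/g](S))) → 3
  (U − π[b,v](ρ[v/w](ρ[b/g](S)))) → 4
  σ[b>4]((U − π[b,v](ρ[v/w](ρ[b/g](S))))) → 2
  σ[b>3](σ[b>4]((U − π[b,v](ρ[v/w](ρ[b/g](S)))))) → 2

|E| = 2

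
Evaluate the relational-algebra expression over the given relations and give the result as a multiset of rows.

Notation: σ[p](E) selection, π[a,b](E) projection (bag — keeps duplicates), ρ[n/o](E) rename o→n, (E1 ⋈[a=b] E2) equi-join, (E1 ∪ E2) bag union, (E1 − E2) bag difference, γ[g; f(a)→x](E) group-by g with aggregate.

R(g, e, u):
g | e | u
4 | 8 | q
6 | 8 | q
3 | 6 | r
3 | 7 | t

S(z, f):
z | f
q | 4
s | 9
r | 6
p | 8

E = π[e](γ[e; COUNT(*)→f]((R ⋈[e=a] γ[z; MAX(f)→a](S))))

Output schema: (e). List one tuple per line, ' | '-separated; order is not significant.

Subexpression sizes:
  R → 4
  S → 4
  γ[z; MAX(f)→a](S) → 4
  (R ⋈[e=a] γ[z; MAX(f)→a](S)) → 3
  γ[e; COUNT(*)→f]((R ⋈[e=a] γ[z; MAX(f)→a](S))) → 2
  π[e](γ[e; COUNT(*)→f]((R ⋈[e=a] γ[z; MAX(f)→a](S)))) → 2

== RESULT ==
e
6
8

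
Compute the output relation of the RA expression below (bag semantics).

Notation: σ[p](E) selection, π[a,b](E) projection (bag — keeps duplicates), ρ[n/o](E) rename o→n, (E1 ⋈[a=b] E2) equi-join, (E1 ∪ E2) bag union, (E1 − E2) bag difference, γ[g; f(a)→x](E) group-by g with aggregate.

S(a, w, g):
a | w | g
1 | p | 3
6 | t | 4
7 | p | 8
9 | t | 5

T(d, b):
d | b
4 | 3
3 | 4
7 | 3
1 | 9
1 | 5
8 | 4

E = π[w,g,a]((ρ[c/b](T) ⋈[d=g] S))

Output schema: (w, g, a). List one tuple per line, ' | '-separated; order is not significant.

Subexpression sizes:
  T → 6
  ρ[c/b](T) → 6
  S → 4
  (ρ[c/b](T) ⋈[d=g] S) → 3
  π[w,g,a]((ρ[c/b](T) ⋈[d=g] S)) → 3

== RESULT ==
w | g | a
p | 3 | 1
p | 8 | 7
t | 4 | 6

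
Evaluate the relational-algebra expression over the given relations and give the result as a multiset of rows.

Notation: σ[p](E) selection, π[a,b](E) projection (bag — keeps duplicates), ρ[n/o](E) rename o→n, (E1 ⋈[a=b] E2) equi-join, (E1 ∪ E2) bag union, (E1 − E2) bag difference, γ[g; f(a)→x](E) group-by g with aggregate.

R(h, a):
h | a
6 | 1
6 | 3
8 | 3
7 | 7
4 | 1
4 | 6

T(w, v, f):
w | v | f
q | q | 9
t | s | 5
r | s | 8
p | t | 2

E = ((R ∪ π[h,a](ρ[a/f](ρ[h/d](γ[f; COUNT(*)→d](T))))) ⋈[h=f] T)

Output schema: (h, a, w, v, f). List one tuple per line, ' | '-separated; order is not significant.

Stepwise |·|:
  R → 6
  T → 4
  γ[f; COUNT(*)→d](T) → 4
  ρ[h/d](γ[f; COUNT(*)→d](T)) → 4
  ρ[a/f](ρ[h/d](γ[f; COUNT(*)→d](T))) → 4
  π[h,a](ρ[a/f](ρ[h/d](γ[f; COUNT(*)→d](T)))) → 4
  (R ∪ π[h,a](ρ[a/f](ρ[h/d](γ[f; COUNT(*)→d](T))))) → 10
  T → 4
  ((R ∪ π[h,a](ρ[a/f](ρ[h/d](γ[f; COUNT(*)→d](T))))) ⋈[h=f] T) → 1

== RESULT ==
h | a | w | v | f
8 | 3 | r | s | 8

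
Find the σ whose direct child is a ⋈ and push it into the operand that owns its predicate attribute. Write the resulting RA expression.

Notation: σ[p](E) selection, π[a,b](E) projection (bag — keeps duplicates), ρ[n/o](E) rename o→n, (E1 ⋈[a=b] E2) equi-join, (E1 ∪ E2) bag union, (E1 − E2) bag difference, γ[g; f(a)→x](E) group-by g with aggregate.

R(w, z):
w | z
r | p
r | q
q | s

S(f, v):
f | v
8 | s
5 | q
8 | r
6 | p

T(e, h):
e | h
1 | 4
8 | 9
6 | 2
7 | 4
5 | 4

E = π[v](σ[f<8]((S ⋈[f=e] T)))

σ filters on f, owned by the left side.
E' = π[v]((σ[f<8](S) ⋈[f=e] T))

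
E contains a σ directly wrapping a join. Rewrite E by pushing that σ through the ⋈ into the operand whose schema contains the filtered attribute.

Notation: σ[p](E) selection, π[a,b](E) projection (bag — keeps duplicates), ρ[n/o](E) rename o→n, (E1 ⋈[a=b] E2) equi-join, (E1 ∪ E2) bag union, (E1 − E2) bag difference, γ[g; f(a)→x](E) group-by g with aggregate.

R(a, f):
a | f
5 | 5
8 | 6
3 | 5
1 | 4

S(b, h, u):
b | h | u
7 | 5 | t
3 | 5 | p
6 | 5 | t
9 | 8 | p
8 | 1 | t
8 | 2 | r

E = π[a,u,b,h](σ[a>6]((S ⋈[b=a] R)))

σ filters on a, owned by the right side.
E' = π[a,u,b,h]((S ⋈[b=a] σ[a>6](R)))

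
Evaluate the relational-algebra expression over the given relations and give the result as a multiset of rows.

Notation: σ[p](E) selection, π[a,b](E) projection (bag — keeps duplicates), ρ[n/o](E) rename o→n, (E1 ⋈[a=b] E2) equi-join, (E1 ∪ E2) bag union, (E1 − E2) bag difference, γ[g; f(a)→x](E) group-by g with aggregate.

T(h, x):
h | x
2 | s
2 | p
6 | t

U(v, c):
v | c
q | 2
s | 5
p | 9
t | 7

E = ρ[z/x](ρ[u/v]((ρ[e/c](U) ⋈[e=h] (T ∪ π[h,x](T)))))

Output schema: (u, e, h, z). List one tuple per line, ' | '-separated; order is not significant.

Subexpression sizes:
  U → 4
  ρ[e/c](U) → 4
  T → 3
  T → 3
  π[h,x](T) → 3
  (T ∪ π[h,x](T)) → 6
  (ρ[e/c](U) ⋈[e=h] (T ∪ π[h,x](T))) → 4
  ρ[u/v]((ρ[e/c](U) ⋈[e=h] (T ∪ π[h,x](T)))) → 4
  ρ[z/x](ρ[u/v]((ρ[e/c](U) ⋈[e=h] (T ∪ π[h,x](T))))) → 4

== RESULT ==
u | e | h | z
q | 2 | 2 | p
q | 2 | 2 | p
q | 2 | 2 | s
q | 2 | 2 | s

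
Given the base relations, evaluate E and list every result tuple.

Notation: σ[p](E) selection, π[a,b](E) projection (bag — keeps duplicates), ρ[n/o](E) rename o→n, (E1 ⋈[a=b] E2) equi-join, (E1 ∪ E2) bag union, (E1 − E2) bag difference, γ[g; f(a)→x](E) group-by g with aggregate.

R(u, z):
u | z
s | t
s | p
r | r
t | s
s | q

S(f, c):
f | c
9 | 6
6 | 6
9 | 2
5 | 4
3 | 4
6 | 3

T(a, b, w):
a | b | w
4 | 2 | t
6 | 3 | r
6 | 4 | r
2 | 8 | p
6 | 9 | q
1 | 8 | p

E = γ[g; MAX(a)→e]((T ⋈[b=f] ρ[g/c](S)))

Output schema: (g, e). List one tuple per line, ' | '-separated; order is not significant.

Row counts bottom-up:
  T → 6
  S → 6
  ρ[g/c](S) → 6
  (T ⋈[b=f] ρ[g/c](S)) → 3
  γ[g; MAX(a)→e]((T ⋈[b=f] ρ[g/c](S))) → 3

== RESULT ==
g | e
2 | 6
4 | 6
6 | 6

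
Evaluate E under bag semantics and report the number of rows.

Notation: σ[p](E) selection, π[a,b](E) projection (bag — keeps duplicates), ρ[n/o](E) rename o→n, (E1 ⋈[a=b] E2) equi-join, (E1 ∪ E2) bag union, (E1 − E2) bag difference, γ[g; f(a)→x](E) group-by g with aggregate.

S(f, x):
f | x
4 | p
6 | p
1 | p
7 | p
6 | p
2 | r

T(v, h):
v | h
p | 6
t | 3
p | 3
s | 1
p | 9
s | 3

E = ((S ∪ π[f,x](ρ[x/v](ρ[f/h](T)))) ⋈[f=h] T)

Subexpression sizes:
  S → 6
  T → 6
  ρ[f/h](T) → 6
  ρ[x/v](ρ[f/h](T)) → 6
  π[f,x](ρ[x/v](ρ[f/h](T))) → 6
  (S ∪ π[f,x](ρ[x/v](ρ[f/h](T)))) → 12
  T → 6
  ((S ∪ π[f,x](ρ[x/v](ρ[f/h](T)))) ⋈[f=h] T) → 15

|E| = 15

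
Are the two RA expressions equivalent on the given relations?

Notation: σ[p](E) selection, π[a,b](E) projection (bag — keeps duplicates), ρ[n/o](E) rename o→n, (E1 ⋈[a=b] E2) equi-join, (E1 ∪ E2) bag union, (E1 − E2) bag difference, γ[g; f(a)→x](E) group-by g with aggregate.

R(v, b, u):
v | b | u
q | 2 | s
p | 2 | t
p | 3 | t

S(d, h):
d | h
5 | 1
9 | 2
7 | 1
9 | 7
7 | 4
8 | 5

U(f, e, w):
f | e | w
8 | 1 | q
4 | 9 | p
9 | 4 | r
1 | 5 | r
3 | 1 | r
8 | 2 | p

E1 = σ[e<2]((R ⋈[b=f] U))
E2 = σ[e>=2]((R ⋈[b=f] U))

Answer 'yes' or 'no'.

E1 stepwise |·|:
  R → 3
  U → 6
  (R ⋈[b=f] U) → 1
  σ[e<2]((R ⋈[b=f] U)) → 1
E2 stepwise |·|:
  R → 3
  U → 6
  (R ⋈[b=f] U) → 1
  σ[e>=2]((R ⋈[b=f] U)) → 0

E1 result:
v | b | u | f | e | w
p | 3 | t | 3 | 1 | r
E2 result:
v | b | u | f | e | w
(0 rows)
Witness: ('p', 3, 't', 3, 1, 'r') appears 1× in E1 but 0× in E2.

no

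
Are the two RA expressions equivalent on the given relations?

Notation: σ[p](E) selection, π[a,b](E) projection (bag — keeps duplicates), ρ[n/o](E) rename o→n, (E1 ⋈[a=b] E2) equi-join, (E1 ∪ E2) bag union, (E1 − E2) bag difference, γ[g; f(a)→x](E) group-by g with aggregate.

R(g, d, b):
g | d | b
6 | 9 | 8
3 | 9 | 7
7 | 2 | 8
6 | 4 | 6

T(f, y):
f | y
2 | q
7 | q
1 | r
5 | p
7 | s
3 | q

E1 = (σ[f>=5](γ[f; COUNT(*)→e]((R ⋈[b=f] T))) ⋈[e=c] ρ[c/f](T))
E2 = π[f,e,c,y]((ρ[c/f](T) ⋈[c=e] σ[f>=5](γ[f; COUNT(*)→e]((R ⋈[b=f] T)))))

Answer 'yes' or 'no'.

E1 row counts bottom-up:
  R → 4
  T → 6
  (R ⋈[b=f] T) → 2
  γ[f; COUNT(*)→e]((R ⋈[b=f] T)) → 1
  σ[f>=5](γ[f; COUNT(*)→e]((R ⋈[b=f] T))) → 1
  T → 6
  ρ[c/f](T) → 6
  (σ[f>=5](γ[f; COUNT(*)→e]((R ⋈[b=f] T))) ⋈[e=c] ρ[c/f](T)) → 1
E2 row counts bottom-up:
  T → 6
  ρ[c/f](T) → 6
  R → 4
  T → 6
  (R ⋈[b=f] T) → 2
  γ[f; COUNT(*)→e]((R ⋈[b=f] T)) → 1
  σ[f>=5](γ[f; COUNT(*)→e]((R ⋈[b=f] T))) → 1
  (ρ[c/f](T) ⋈[c=e] σ[f>=5](γ[f; COUNT(*)→e]((R ⋈[b=f] T)))) → 1
  π[f,e,c,y]((ρ[c/f](T) ⋈[c=e] σ[f>=5](γ[f; COUNT(*)→e]((R ⋈[b=f] T))))) → 1

E1 and E2 produce the same multiset:
f | e | c | y
7 | 2 | 2 | q

yes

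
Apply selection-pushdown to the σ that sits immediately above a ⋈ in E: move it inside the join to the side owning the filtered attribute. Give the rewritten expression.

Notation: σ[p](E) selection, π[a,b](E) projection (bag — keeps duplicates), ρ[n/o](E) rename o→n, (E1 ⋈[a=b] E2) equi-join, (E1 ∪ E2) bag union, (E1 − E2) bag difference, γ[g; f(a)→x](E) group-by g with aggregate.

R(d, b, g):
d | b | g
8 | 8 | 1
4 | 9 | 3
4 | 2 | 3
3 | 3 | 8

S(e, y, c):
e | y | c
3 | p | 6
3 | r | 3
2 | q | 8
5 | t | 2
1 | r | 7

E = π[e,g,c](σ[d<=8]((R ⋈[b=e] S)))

σ filters on d, owned by the left side.
E' = π[e,g,c]((σ[d<=8](R) ⋈[b=e] S))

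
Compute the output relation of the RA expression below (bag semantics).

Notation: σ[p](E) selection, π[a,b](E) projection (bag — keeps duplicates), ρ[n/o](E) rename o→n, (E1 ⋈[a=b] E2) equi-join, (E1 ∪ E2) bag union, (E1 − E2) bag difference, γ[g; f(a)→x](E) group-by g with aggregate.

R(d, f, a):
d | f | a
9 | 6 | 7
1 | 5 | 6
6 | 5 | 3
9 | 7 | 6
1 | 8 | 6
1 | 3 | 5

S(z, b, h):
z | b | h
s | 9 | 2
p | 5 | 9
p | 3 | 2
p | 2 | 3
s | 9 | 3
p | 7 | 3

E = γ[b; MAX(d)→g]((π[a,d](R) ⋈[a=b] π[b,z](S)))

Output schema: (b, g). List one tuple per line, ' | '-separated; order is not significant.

Per-node cardinality:
  R → 6
  π[a,d](R) → 6
  S → 6
  π[b,z](S) → 6
  (π[a,d](R) ⋈[a=b] π[b,z](S)) → 3
  γ[b; MAX(d)→g]((π[a,d](R) ⋈[a=b] π[b,z](S))) → 3

== RESULT ==
b | g
3 | 6
5 | 1
7 | 9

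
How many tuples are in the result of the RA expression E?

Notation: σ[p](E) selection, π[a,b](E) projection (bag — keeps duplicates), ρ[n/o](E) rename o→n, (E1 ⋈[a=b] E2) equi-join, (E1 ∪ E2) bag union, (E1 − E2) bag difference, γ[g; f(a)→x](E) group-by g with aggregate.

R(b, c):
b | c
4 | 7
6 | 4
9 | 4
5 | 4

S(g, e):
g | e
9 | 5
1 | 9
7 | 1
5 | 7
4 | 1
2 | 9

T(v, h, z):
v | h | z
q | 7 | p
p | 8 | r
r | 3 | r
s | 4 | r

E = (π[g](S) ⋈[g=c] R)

Subexpression sizes:
  S → 6
  π[g](S) → 6
  R → 4
  (π[g](S) ⋈[g=c] R) → 4

|E| = 4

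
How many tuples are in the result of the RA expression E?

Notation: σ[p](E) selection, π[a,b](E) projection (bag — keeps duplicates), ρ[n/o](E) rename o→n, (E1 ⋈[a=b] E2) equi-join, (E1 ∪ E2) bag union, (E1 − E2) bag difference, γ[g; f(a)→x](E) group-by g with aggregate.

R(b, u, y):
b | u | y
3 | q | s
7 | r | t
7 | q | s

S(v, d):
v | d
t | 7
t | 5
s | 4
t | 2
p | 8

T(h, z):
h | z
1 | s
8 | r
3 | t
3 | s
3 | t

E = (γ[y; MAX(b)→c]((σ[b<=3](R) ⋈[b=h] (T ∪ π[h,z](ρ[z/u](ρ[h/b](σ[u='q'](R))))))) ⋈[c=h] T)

Row counts bottom-up:
  R → 3
  σ[b<=3](R) → 1
  T → 5
  R → 3
  σ[u='q'](R) → 2
  ρ[h/b](σ[u='q'](R)) → 2
  ρ[z/u](ρ[h/b](σ[u='q'](R))) → 2
  π[h,z](ρ[z/u](ρ[h/b](σ[u='q'](R)))) → 2
  (T ∪ π[h,z](ρ[z/u](ρ[h/b](σ[u='q'](R))))) → 7
  (σ[b<=3](R) ⋈[b=h] (T ∪ π[h,z](ρ[z/u](ρ[h/b](σ[u='q'](R)))))) → 4
  γ[y; MAX(b)→c]((σ[b<=3](R) ⋈[b=h] (T ∪ π[h,z](ρ[z/u](ρ[h/b](σ[u='q'](R))))))) → 1
  T → 5
  (γ[y; MAX(b)→c]((σ[b<=3](R) ⋈[b=h] (T ∪ π[h,z](ρ[z/u](ρ[h/b](σ[u='q'](R))))))) ⋈[c=h] T) → 3

|E| = 3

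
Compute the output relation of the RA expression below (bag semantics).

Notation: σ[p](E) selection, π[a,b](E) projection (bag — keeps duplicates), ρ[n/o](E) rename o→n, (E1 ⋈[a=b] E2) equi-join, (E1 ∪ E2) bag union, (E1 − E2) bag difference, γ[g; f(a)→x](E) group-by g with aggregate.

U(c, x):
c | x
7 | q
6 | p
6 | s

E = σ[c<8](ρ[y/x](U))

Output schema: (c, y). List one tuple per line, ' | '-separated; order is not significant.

Stepwise |·|:
  U → 3
  ρ[y/x](U) → 3
  σ[c<8](ρ[y/x](U)) → 3

== RESULT ==
c | y
6 | p
6 | s
7 | q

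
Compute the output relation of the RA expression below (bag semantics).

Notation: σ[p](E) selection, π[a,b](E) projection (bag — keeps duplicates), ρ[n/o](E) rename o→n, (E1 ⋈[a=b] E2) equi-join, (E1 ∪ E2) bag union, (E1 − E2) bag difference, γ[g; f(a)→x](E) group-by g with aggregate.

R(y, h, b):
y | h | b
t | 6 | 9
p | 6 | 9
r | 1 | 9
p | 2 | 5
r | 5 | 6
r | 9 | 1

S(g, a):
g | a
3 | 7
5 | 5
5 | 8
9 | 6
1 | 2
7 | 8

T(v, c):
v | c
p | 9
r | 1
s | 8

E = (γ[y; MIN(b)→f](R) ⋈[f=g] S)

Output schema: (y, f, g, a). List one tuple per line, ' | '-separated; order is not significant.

Per-node cardinality:
  R → 6
  γ[y; MIN(b)→f](R) → 3
  S → 6
  (γ[y; MIN(b)→f](R) ⋈[f=g] S) → 4

== RESULT ==
y | f | g | a
p | 5 | 5 | 5
p | 5 | 5 | 8
r | 1 | 1 | 2
t | 9 | 9 | 6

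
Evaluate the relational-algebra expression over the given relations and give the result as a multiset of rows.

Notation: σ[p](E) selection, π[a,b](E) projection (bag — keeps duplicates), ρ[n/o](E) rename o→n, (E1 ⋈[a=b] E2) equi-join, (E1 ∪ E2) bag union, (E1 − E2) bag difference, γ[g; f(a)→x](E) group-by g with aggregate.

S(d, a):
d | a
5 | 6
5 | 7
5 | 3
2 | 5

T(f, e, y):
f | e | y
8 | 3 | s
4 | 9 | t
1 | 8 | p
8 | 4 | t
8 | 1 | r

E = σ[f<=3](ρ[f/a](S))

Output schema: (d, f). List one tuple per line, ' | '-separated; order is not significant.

Subexpression sizes:
  S → 4
  ρ[f/a](S) → 4
  σ[f<=3](ρ[f/a](S)) → 1

== RESULT ==
d | f
5 | 3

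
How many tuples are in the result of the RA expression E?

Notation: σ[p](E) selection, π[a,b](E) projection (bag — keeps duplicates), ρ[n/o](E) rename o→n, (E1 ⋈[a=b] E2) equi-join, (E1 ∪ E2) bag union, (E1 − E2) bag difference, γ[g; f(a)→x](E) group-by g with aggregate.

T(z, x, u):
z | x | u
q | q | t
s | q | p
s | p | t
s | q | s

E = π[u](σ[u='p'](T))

Stepwise |·|:
  T → 4
  σ[u='p'](T) → 1
  π[u](σ[u='p'](T)) → 1

|E| = 1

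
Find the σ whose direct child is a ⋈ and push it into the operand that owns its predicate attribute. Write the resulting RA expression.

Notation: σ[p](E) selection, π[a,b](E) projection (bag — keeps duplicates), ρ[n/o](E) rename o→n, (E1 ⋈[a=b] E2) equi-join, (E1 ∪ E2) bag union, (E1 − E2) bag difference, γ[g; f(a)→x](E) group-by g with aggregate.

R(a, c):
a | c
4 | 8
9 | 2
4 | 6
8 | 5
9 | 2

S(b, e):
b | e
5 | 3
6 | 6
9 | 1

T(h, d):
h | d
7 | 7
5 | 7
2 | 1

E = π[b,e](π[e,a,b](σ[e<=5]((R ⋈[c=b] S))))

σ filters on e, owned by the right side.
E' = π[b,e](π[e,a,b]((R ⋈[c=b] σ[e<=5](S))))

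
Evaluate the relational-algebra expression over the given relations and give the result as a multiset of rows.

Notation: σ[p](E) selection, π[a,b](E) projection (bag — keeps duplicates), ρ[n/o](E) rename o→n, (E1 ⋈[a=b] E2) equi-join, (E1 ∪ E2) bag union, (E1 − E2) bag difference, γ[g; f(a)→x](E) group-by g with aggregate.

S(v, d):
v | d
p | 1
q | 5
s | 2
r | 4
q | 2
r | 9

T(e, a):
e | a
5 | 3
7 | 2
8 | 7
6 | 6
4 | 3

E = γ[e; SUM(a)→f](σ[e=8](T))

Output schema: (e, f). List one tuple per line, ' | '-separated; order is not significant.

Per-node cardinality:
  T → 5
  σ[e=8](T) → 1
  γ[e; SUM(a)→f](σ[e=8](T)) → 1

== RESULT ==
e | f
8 | 7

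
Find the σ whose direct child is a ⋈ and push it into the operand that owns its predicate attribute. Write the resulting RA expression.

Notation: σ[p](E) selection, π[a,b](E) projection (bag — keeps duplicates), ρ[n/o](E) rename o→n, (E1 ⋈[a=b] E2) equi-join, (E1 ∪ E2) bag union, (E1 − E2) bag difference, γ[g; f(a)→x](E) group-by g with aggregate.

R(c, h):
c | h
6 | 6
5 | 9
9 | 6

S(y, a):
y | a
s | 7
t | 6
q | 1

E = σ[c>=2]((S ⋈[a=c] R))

σ filters on c, owned by the right side.
E' = (S ⋈[a=c] σ[c>=2](R))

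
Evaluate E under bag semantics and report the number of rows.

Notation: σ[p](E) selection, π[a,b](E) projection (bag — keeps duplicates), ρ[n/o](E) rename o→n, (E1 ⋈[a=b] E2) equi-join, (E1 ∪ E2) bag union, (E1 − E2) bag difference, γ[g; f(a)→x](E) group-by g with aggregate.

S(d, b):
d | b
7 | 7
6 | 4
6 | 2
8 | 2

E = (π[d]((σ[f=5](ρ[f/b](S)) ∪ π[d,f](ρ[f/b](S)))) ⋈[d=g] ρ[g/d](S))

Per-node cardinality:
  S → 4
  ρ[f/b](S) → 4
  σ[f=5](ρ[f/b](S)) → 0
  S → 4
  ρ[f/b](S) → 4
  π[d,f](ρ[f/b](S)) → 4
  (σ[f=5](ρ[f/b](S)) ∪ π[d,f](ρ[f/b](S))) → 4
  π[d]((σ[f=5](ρ[f/b](S)) ∪ π[d,f](ρ[f/b](S)))) → 4
  S → 4
  ρ[g/d](S) → 4
  (π[d]((σ[f=5](ρ[f/b](S)) ∪ π[d,f](ρ[f/b](S)))) ⋈[d=g] ρ[g/d](S)) → 6

|E| = 6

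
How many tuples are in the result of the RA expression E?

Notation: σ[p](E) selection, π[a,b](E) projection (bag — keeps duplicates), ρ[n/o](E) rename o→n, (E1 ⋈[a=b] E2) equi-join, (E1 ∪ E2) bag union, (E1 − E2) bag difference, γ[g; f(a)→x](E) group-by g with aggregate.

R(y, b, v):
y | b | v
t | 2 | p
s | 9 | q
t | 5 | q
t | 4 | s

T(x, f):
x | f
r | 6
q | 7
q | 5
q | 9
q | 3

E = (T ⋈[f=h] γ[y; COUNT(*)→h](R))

Per-node cardinality:
  T → 5
  R → 4
  γ[y; COUNT(*)→h](R) → 2
  (T ⋈[f=h] γ[y; COUNT(*)→h](R)) → 1

|E| = 1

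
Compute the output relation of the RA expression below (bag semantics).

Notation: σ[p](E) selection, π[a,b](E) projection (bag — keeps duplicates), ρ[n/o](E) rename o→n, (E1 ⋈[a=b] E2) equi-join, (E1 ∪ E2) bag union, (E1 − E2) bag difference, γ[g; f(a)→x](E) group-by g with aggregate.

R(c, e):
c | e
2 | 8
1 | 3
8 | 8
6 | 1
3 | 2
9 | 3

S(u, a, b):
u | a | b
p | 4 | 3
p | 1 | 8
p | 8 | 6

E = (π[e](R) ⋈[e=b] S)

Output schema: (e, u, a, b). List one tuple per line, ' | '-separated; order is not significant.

Stepwise |·|:
  R → 6
  π[e](R) → 6
  S → 3
  (π[e](R) ⋈[e=b] S) → 4

== RESULT ==
e | u | a | b
3 | p | 4 | 3
3 | p | 4 | 3
8 | p | 1 | 8
8 | p | 1 | 8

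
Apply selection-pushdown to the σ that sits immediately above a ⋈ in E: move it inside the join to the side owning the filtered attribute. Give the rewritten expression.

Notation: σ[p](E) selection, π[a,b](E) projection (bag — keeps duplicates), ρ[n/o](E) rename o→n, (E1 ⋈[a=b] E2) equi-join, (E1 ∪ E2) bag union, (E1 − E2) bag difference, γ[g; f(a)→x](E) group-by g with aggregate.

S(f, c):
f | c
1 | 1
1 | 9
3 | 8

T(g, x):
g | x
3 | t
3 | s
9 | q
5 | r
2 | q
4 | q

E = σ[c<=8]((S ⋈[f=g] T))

σ filters on c, owned by the left side.
E' = (σ[c<=8](S) ⋈[f=g] T)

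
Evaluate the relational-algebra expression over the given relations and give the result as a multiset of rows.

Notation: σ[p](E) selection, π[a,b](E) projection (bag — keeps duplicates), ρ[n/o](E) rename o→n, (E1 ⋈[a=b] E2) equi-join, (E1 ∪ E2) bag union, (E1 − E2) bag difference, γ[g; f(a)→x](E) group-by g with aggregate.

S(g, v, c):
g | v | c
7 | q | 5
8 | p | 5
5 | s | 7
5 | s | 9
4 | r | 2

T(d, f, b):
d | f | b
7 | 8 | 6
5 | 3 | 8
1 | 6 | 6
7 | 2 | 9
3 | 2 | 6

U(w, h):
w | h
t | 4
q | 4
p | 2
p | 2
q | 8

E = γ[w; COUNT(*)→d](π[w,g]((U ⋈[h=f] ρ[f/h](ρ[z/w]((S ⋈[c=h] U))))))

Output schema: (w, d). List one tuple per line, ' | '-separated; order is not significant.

Row counts bottom-up:
  U → 5
  S → 5
  U → 5
  (S ⋈[c=h] U) → 2
  ρ[z/w]((S ⋈[c=h] U)) → 2
  ρ[f/h](ρ[z/w]((S ⋈[c=h] U))) → 2
  (U ⋈[h=f] ρ[f/h](ρ[z/w]((S ⋈[c=h] U)))) → 4
  π[w,g]((U ⋈[h=f] ρ[f/h](ρ[z/w]((S ⋈[c=h] U))))) → 4
  γ[w; COUNT(*)→d](π[w,g]((U ⋈[h=f] ρ[f/h](ρ[z/w]((S ⋈[c=h] U)))))) → 1

== RESULT ==
w | d
p | 4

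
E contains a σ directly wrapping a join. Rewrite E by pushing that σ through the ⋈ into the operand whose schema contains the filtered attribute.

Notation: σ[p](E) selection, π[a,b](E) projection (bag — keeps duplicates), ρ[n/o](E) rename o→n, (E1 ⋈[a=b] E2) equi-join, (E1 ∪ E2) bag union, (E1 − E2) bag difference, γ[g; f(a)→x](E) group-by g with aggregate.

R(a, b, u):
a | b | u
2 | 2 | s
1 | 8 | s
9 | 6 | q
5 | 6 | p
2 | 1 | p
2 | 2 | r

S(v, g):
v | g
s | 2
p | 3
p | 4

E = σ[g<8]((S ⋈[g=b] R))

σ filters on g, owned by the left side.
E' = (σ[g<8](S) ⋈[g=b] R)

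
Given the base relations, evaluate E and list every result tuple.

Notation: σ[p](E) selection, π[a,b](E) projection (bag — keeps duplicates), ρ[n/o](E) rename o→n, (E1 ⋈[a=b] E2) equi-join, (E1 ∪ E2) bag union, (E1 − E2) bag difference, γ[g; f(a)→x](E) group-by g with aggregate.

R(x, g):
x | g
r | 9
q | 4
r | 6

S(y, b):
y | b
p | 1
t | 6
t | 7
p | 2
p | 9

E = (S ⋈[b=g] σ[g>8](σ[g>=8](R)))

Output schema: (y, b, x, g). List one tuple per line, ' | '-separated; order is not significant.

Per-node cardinality:
  S → 5
  R → 3
  σ[g>=8](R) → 1
  σ[g>8](σ[g>=8](R)) → 1
  (S ⋈[b=g] σ[g>8](σ[g>=8](R))) → 1

== RESULT ==
y | b | x | g
p | 9 | r | 9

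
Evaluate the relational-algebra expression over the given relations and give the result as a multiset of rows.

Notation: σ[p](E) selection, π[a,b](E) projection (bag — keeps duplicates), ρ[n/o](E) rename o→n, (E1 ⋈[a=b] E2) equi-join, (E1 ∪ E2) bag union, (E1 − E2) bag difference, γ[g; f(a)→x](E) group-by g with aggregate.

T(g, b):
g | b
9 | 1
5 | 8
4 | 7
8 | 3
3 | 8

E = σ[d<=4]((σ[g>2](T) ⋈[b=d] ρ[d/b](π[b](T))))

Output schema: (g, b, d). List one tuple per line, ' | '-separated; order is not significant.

Stepwise |·|:
  T → 5
  σ[g>2](T) → 5
  T → 5
  π[b](T) → 5
  ρ[d/b](π[b](T)) → 5
  (σ[g>2](T) ⋈[b=d] ρ[d/b](π[b](T))) → 7
  σ[d<=4]((σ[g>2](T) ⋈[b=d] ρ[d/b](π[b](T)))) → 2

== RESULT ==
g | b | d
8 | 3 | 3
9 | 1 | 1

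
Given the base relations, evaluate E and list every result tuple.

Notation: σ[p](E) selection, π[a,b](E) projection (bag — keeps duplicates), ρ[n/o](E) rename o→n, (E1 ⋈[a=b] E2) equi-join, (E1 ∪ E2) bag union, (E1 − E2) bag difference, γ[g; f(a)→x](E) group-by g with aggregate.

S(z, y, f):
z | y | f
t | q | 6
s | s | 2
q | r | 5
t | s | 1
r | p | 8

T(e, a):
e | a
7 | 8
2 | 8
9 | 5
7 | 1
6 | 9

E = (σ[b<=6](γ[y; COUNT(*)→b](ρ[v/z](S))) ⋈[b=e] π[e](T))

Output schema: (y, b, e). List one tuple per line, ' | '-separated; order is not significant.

Subexpression sizes:
  S → 5
  ρ[v/z](S) → 5
  γ[y; COUNT(*)→b](ρ[v/z](S)) → 4
  σ[b<=6](γ[y; COUNT(*)→b](ρ[v/z](S))) → 4
  T → 5
  π[e](T) → 5
  (σ[b<=6](γ[y; COUNT(*)→b](ρ[v/z](S))) ⋈[b=e] π[e](T)) → 1

== RESULT ==
y | b | e
s | 2 | 2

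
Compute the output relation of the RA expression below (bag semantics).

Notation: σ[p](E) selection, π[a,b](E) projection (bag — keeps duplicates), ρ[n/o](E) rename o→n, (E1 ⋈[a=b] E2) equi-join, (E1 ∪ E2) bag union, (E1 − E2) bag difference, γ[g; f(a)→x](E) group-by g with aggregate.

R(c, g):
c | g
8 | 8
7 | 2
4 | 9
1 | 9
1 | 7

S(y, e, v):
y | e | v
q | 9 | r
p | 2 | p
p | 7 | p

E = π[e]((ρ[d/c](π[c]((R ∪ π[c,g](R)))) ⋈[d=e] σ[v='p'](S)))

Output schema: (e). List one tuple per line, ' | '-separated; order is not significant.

Stepwise |·|:
  R → 5
  R → 5
  π[c,g](R) → 5
  (R ∪ π[c,g](R)) → 10
  π[c]((R ∪ π[c,g](R))) → 10
  ρ[d/c](π[c]((R ∪ π[c,g](R)))) → 10
  S → 3
  σ[v='p'](S) → 2
  (ρ[d/c](π[c]((R ∪ π[c,g](R)))) ⋈[d=e] σ[v='p'](S)) → 2
  π[e]((ρ[d/c](π[c]((R ∪ π[c,g](R)))) ⋈[d=e] σ[v='p'](S))) → 2

== RESULT ==
e
7
7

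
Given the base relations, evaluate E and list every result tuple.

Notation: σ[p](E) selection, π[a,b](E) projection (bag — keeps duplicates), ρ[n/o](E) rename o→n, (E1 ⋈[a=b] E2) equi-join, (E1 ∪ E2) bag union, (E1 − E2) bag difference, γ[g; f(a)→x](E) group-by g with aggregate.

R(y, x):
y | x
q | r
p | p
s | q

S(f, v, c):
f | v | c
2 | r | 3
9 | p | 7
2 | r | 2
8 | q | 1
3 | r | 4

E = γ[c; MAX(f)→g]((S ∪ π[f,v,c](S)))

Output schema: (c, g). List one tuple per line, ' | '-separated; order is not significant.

Row counts bottom-up:
  S → 5
  S → 5
  π[f,v,c](S) → 5
  (S ∪ π[f,v,c](S)) → 10
  γ[c; MAX(f)→g]((S ∪ π[f,v,c](S))) → 5

== RESULT ==
c | g
1 | 8
2 | 2
3 | 2
4 | 3
7 | 9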